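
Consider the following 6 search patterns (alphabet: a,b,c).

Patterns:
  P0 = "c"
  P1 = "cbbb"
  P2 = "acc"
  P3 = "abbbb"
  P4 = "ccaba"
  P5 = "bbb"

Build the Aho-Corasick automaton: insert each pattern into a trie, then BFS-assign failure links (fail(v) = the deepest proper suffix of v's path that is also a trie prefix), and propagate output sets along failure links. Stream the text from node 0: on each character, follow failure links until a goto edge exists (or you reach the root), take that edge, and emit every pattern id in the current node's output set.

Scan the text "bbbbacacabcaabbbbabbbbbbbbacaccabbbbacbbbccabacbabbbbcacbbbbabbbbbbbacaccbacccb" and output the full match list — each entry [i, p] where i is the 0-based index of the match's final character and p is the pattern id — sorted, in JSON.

Build automaton:
Trie nodes:
  n0 'ε': a→5 b→16 c→1
  n1 'c': b→2 c→12  [P0 ends]
  n2 'cb': b→3
  n3 'cbb': b→4
  n4 'cbbb': ·  [P1 ends]
  n5 'a': b→8 c→6
  n6 'ac': c→7
  n7 'acc': ·  [P2 ends]
  n8 'ab': b→9
  n9 'abb': b→10
  n10 'abbb': b→11
  n11 'abbbb': ·  [P3 ends]
  n12 'cc': a→13
  n13 'cca': b→14
  n14 'ccab': a→15
  n15 'ccaba': ·  [P4 ends]
  n16 'b': b→17
  n17 'bb': b→18
  n18 'bbb': ·  [P5 ends]

Failure links (BFS by depth):
  n1('c'): parent n0 fail=0; on 'c' 0 → fail=0;  out {0}∪∅={0}
  n5('a'): parent n0 fail=0; on 'a' 0 → fail=0;  out ∅∪∅=∅
  n16('b'): parent n0 fail=0; on 'b' 0 → fail=0;  out ∅∪∅=∅
  n2('cb'): parent n1 fail=0; on 'b' 0 → fail=16;  out ∅∪∅=∅
  n6('ac'): parent n5 fail=0; on 'c' 0 → fail=1;  out ∅∪{0}={0}
  n8('ab'): parent n5 fail=0; on 'b' 0 → fail=16;  out ∅∪∅=∅
  n12('cc'): parent n1 fail=0; on 'c' 0 → fail=1;  out ∅∪{0}={0}
  n17('bb'): parent n16 fail=0; on 'b' 0 → fail=16;  out ∅∪∅=∅
  n3('cbb'): parent n2 fail=16; on 'b' 16 → fail=17;  out ∅∪∅=∅
  n7('acc'): parent n6 fail=1; on 'c' 1 → fail=12;  out {2}∪{0}={0,2}
  n9('abb'): parent n8 fail=16; on 'b' 16 → fail=17;  out ∅∪∅=∅
  n13('cca'): parent n12 fail=1; on 'a' 1→0 → fail=5;  out ∅∪∅=∅
  n18('bbb'): parent n17 fail=16; on 'b' 16 → fail=17;  out {5}∪∅={5}
  n4('cbbb'): parent n3 fail=17; on 'b' 17 → fail=18;  out {1}∪{5}={1,5}
  n10('abbb'): parent n9 fail=17; on 'b' 17 → fail=18;  out ∅∪{5}={5}
  n14('ccab'): parent n13 fail=5; on 'b' 5 → fail=8;  out ∅∪∅=∅
  n11('abbbb'): parent n10 fail=18; on 'b' 18→17 → fail=18;  out {3}∪{5}={3,5}
  n15('ccaba'): parent n14 fail=8; on 'a' 8→16→0 → fail=5;  out {4}∪∅={4}

Scan:
[0] read 'b'  n0⇒n16
[1] read 'b'  n16⇒n17
[2] read 'b'  n17⇒n18  → match P5@[0:2]
[3] read 'b'  n18⇒n18 (fail-walked)  → match P5@[1:3]
[4] read 'a'  n18⇒n5 (fail-walked)
[5] read 'c'  n5⇒n6  → match P0@[5:5]
[6] read 'a'  n6⇒n5 (fail-walked)
[7] read 'c'  n5⇒n6  → match P0@[7:7]
[8] read 'a'  n6⇒n5 (fail-walked)
[9] read 'b'  n5⇒n8
[10] read 'c'  n8⇒n1 (fail-walked)  → match P0@[10:10]
[11] read 'a'  n1⇒n5 (fail-walked)
[12] read 'a'  n5⇒n5 (fail-walked)
[13] read 'b'  n5⇒n8
[14] read 'b'  n8⇒n9
[15] read 'b'  n9⇒n10  → match P5@[13:15]
[16] read 'b'  n10⇒n11  → match P3@[12:16],P5@[14:16]
[17] read 'a'  n11⇒n5 (fail-walked)
[18] read 'b'  n5⇒n8
[19] read 'b'  n8⇒n9
[20] read 'b'  n9⇒n10  → match P5@[18:20]
[21] read 'b'  n10⇒n11  → match P3@[17:21],P5@[19:21]
[22] read 'b'  n11⇒n18 (fail-walked)  → match P5@[20:22]
[23] read 'b'  n18⇒n18 (fail-walked)  → match P5@[21:23]
[24] read 'b'  n18⇒n18 (fail-walked)  → match P5@[22:24]
[25] read 'b'  n18⇒n18 (fail-walked)  → match P5@[23:25]
[26] read 'a'  n18⇒n5 (fail-walked)
[27] read 'c'  n5⇒n6  → match P0@[27:27]
[28] read 'a'  n6⇒n5 (fail-walked)
[29] read 'c'  n5⇒n6  → match P0@[29:29]
[30] read 'c'  n6⇒n7  → match P0@[30:30],P2@[28:30]
[31] read 'a'  n7⇒n13 (fail-walked)
[32] read 'b'  n13⇒n14
[33] read 'b'  n14⇒n9 (fail-walked)
[34] read 'b'  n9⇒n10  → match P5@[32:34]
[35] read 'b'  n10⇒n11  → match P3@[31:35],P5@[33:35]
[36] read 'a'  n11⇒n5 (fail-walked)
[37] read 'c'  n5⇒n6  → match P0@[37:37]
[38] read 'b'  n6⇒n2 (fail-walked)
[39] read 'b'  n2⇒n3
[40] read 'b'  n3⇒n4  → match P1@[37:40],P5@[38:40]
[41] read 'c'  n4⇒n1 (fail-walked)  → match P0@[41:41]
[42] read 'c'  n1⇒n12  → match P0@[42:42]
[43] read 'a'  n12⇒n13
[44] read 'b'  n13⇒n14
[45] read 'a'  n14⇒n15  → match P4@[41:45]
[46] read 'c'  n15⇒n6 (fail-walked)  → match P0@[46:46]
[47] read 'b'  n6⇒n2 (fail-walked)
[48] read 'a'  n2⇒n5 (fail-walked)
[49] read 'b'  n5⇒n8
[50] read 'b'  n8⇒n9
[51] read 'b'  n9⇒n10  → match P5@[49:51]
[52] read 'b'  n10⇒n11  → match P3@[48:52],P5@[50:52]
[53] read 'c'  n11⇒n1 (fail-walked)  → match P0@[53:53]
[54] read 'a'  n1⇒n5 (fail-walked)
[55] read 'c'  n5⇒n6  → match P0@[55:55]
[56] read 'b'  n6⇒n2 (fail-walked)
[57] read 'b'  n2⇒n3
[58] read 'b'  n3⇒n4  → match P1@[55:58],P5@[56:58]
[59] read 'b'  n4⇒n18 (fail-walked)  → match P5@[57:59]
[60] read 'a'  n18⇒n5 (fail-walked)
[61] read 'b'  n5⇒n8
[62] read 'b'  n8⇒n9
[63] read 'b'  n9⇒n10  → match P5@[61:63]
[64] read 'b'  n10⇒n11  → match P3@[60:64],P5@[62:64]
[65] read 'b'  n11⇒n18 (fail-walked)  → match P5@[63:65]
[66] read 'b'  n18⇒n18 (fail-walked)  → match P5@[64:66]
[67] read 'b'  n18⇒n18 (fail-walked)  → match P5@[65:67]
[68] read 'a'  n18⇒n5 (fail-walked)
[69] read 'c'  n5⇒n6  → match P0@[69:69]
[70] read 'a'  n6⇒n5 (fail-walked)
[71] read 'c'  n5⇒n6  → match P0@[71:71]
[72] read 'c'  n6⇒n7  → match P0@[72:72],P2@[70:72]
[73] read 'b'  n7⇒n2 (fail-walked)
[74] read 'a'  n2⇒n5 (fail-walked)
[75] read 'c'  n5⇒n6  → match P0@[75:75]
[76] read 'c'  n6⇒n7  → match P0@[76:76],P2@[74:76]
[77] read 'c'  n7⇒n12 (fail-walked)  → match P0@[77:77]
[78] read 'b'  n12⇒n2 (fail-walked)

Result: [[2,5],[3,5],[5,0],[7,0],[10,0],[15,5],[16,3],[16,5],[20,5],[21,3],[21,5],[22,5],[23,5],[24,5],[25,5],[27,0],[29,0],[30,0],[30,2],[34,5],[35,3],[35,5],[37,0],[40,1],[40,5],[41,0],[42,0],[45,4],[46,0],[51,5],[52,3],[52,5],[53,0],[55,0],[58,1],[58,5],[59,5],[63,5],[64,3],[64,5],[65,5],[66,5],[67,5],[69,0],[71,0],[72,0],[72,2],[75,0],[76,0],[76,2],[77,0]]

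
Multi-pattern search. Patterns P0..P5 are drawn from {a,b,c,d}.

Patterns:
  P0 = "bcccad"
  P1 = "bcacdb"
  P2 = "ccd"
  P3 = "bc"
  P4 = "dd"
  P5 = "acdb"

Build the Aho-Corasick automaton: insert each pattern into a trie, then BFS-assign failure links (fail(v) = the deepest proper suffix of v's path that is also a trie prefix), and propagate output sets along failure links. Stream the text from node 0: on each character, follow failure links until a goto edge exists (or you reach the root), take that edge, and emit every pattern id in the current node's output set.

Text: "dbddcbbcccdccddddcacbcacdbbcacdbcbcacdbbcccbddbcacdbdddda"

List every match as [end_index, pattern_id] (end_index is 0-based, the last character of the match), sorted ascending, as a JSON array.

Construct AC machine:
Trie nodes:
  n0 'ε': a→16 b→1 c→11 d→14
  n1 'b': c→2
  n2 'bc': a→7 c→3  ←P3
  n3 'bcc': c→4
  n4 'bccc': a→5
  n5 'bccca': d→6
  n6 'bcccad': ·  ←P0
  n7 'bca': c→8
  n8 'bcac': d→9
  n9 'bcacd': b→10
  n10 'bcacdb': ·  ←P1
  n11 'c': c→12
  n12 'cc': d→13
  n13 'ccd': ·  ←P2
  n14 'd': d→15
  n15 'dd': ·  ←P4
  n16 'a': c→17
  n17 'ac': d→18
  n18 'acd': b→19
  n19 'acdb': ·  ←P5

Failure links (BFS by depth):
  n1('b'): parent n0 fail=0; on 'b' 0 → fail=0;  out ∅∪∅=∅
  n11('c'): parent n0 fail=0; on 'c' 0 → fail=0;  out ∅∪∅=∅
  n14('d'): parent n0 fail=0; on 'd' 0 → fail=0;  out ∅∪∅=∅
  n16('a'): parent n0 fail=0; on 'a' 0 → fail=0;  out ∅∪∅=∅
  n2('bc'): parent n1 fail=0; on 'c' 0 → fail=11;  out {3}∪∅={3}
  n12('cc'): parent n11 fail=0; on 'c' 0 → fail=11;  out ∅∪∅=∅
  n15('dd'): parent n14 fail=0; on 'd' 0 → fail=14;  out {4}∪∅={4}
  n17('ac'): parent n16 fail=0; on 'c' 0 → fail=11;  out ∅∪∅=∅
  n3('bcc'): parent n2 fail=11; on 'c' 11 → fail=12;  out ∅∪∅=∅
  n7('bca'): parent n2 fail=11; on 'a' 11→0 → fail=16;  out ∅∪∅=∅
  n13('ccd'): parent n12 fail=11; on 'd' 11→0 → fail=14;  out {2}∪∅={2}
  n18('acd'): parent n17 fail=11; on 'd' 11→0 → fail=14;  out ∅∪∅=∅
  n4('bccc'): parent n3 fail=12; on 'c' 12→11 → fail=12;  out ∅∪∅=∅
  n8('bcac'): parent n7 fail=16; on 'c' 16 → fail=17;  out ∅∪∅=∅
  n19('acdb'): parent n18 fail=14; on 'b' 14→0 → fail=1;  out {5}∪∅={5}
  n5('bccca'): parent n4 fail=12; on 'a' 12→11→0 → fail=16;  out ∅∪∅=∅
  n9('bcacd'): parent n8 fail=17; on 'd' 17 → fail=18;  out ∅∪∅=∅
  n6('bcccad'): parent n5 fail=16; on 'd' 16→0 → fail=14;  out {0}∪∅={0}
  n10('bcacdb'): parent n9 fail=18; on 'b' 18 → fail=19;  out {1}∪{5}={1,5}

Run:
i=0 'd': node 0→14
i=1 'b': node 14→1 ·f
i=2 'd': node 1→14 ·f
i=3 'd': node 14→15  emit P4@[2:3]
i=4 'c': node 15→11 ·f
i=5 'b': node 11→1 ·f
i=6 'b': node 1→1 ·f
i=7 'c': node 1→2  emit P3@[6:7]
i=8 'c': node 2→3
i=9 'c': node 3→4
i=10 'd': node 4→13 ·f  emit P2@[8:10]
i=11 'c': node 13→11 ·f
i=12 'c': node 11→12
i=13 'd': node 12→13  emit P2@[11:13]
i=14 'd': node 13→15 ·f  emit P4@[13:14]
i=15 'd': node 15→15 ·f  emit P4@[14:15]
i=16 'd': node 15→15 ·f  emit P4@[15:16]
i=17 'c': node 15→11 ·f
i=18 'a': node 11→16 ·f
i=19 'c': node 16→17
i=20 'b': node 17→1 ·f
i=21 'c': node 1→2  emit P3@[20:21]
i=22 'a': node 2→7
i=23 'c': node 7→8
i=24 'd': node 8→9
i=25 'b': node 9→10  emit P1@[20:25],P5@[22:25]
i=26 'b': node 10→1 ·f
i=27 'c': node 1→2  emit P3@[26:27]
i=28 'a': node 2→7
i=29 'c': node 7→8
i=30 'd': node 8→9
i=31 'b': node 9→10  emit P1@[26:31],P5@[28:31]
i=32 'c': node 10→2 ·f  emit P3@[31:32]
i=33 'b': node 2→1 ·f
i=34 'c': node 1→2  emit P3@[33:34]
i=35 'a': node 2→7
i=36 'c': node 7→8
i=37 'd': node 8→9
i=38 'b': node 9→10  emit P1@[33:38],P5@[35:38]
i=39 'b': node 10→1 ·f
i=40 'c': node 1→2  emit P3@[39:40]
i=41 'c': node 2→3
i=42 'c': node 3→4
i=43 'b': node 4→1 ·f
i=44 'd': node 1→14 ·f
i=45 'd': node 14→15  emit P4@[44:45]
i=46 'b': node 15→1 ·f
i=47 'c': node 1→2  emit P3@[46:47]
i=48 'a': node 2→7
i=49 'c': node 7→8
i=50 'd': node 8→9
i=51 'b': node 9→10  emit P1@[46:51],P5@[48:51]
i=52 'd': node 10→14 ·f
i=53 'd': node 14→15  emit P4@[52:53]
i=54 'd': node 15→15 ·f  emit P4@[53:54]
i=55 'd': node 15→15 ·f  emit P4@[54:55]
i=56 'a': node 15→16 ·f

Result: [[3,4],[7,3],[10,2],[13,2],[14,4],[15,4],[16,4],[21,3],[25,1],[25,5],[27,3],[31,1],[31,5],[32,3],[34,3],[38,1],[38,5],[40,3],[45,4],[47,3],[51,1],[51,5],[53,4],[54,4],[55,4]]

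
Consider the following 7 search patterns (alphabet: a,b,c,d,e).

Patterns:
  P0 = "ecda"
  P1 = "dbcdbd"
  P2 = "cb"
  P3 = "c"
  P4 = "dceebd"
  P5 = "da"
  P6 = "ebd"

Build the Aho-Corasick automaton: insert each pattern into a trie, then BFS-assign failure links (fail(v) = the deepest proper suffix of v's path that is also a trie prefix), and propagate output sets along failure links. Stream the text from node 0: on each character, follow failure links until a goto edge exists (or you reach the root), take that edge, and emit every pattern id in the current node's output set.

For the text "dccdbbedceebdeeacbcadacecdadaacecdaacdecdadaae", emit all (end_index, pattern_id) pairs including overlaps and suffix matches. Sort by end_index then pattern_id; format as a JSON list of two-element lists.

Build automaton:
Trie nodes:
  n0 'ε': c→11 d→5 e→1
  n1 'e': b→19 c→2
  n2 'ec': d→3
  n3 'ecd': a→4
  n4 'ecda': ·  ←P0
  n5 'd': a→18 b→6 c→13
  n6 'db': c→7
  n7 'dbc': d→8
  n8 'dbcd': b→9
  n9 'dbcdb': d→10
  n10 'dbcdbd': ·  ←P1
  n11 'c': b→12  ←P3
  n12 'cb': ·  ←P2
  n13 'dc': e→14
  n14 'dce': e→15
  n15 'dcee': b→16
  n16 'dceeb': d→17
  n17 'dceebd': ·  ←P4
  n18 'da': ·  ←P5
  n19 'eb': d→20
  n20 'ebd': ·  ←P6

BFS fail/out derivation:
  n1('e'): parent n0 fail=0; on 'e' 0 → fail=0;  out ∅∪∅=∅
  n5('d'): parent n0 fail=0; on 'd' 0 → fail=0;  out ∅∪∅=∅
  n11('c'): parent n0 fail=0; on 'c' 0 → fail=0;  out {3}∪∅={3}
  n2('ec'): parent n1 fail=0; on 'c' 0 → fail=11;  out ∅∪{3}={3}
  n6('db'): parent n5 fail=0; on 'b' 0 → fail=0;  out ∅∪∅=∅
  n12('cb'): parent n11 fail=0; on 'b' 0 → fail=0;  out {2}∪∅={2}
  n13('dc'): parent n5 fail=0; on 'c' 0 → fail=11;  out ∅∪{3}={3}
  n18('da'): parent n5 fail=0; on 'a' 0 → fail=0;  out {5}∪∅={5}
  n19('eb'): parent n1 fail=0; on 'b' 0 → fail=0;  out ∅∪∅=∅
  n3('ecd'): parent n2 fail=11; on 'd' 11→0 → fail=5;  out ∅∪∅=∅
  n7('dbc'): parent n6 fail=0; on 'c' 0 → fail=11;  out ∅∪{3}={3}
  n14('dce'): parent n13 fail=11; on 'e' 11→0 → fail=1;  out ∅∪∅=∅
  n20('ebd'): parent n19 fail=0; on 'd' 0 → fail=5;  out {6}∪∅={6}
  n4('ecda'): parent n3 fail=5; on 'a' 5 → fail=18;  out {0}∪{5}={0,5}
  n8('dbcd'): parent n7 fail=11; on 'd' 11→0 → fail=5;  out ∅∪∅=∅
  n15('dcee'): parent n14 fail=1; on 'e' 1→0 → fail=1;  out ∅∪∅=∅
  n9('dbcdb'): parent n8 fail=5; on 'b' 5 → fail=6;  out ∅∪∅=∅
  n16('dceeb'): parent n15 fail=1; on 'b' 1 → fail=19;  out ∅∪∅=∅
  n10('dbcdbd'): parent n9 fail=6; on 'd' 6→0 → fail=5;  out {1}∪∅={1}
  n17('dceebd'): parent n16 fail=19; on 'd' 19 → fail=20;  out {4}∪{6}={4,6}

Scan:
i=0 'd': node 0→5
i=1 'c': node 5→13  emit P3@[1:1]
i=2 'c': node 13→11 (fail-walked)  emit P3@[2:2]
i=3 'd': node 11→5 (fail-walked)
i=4 'b': node 5→6
i=5 'b': node 6→0 (fail-walked)
i=6 'e': node 0→1
i=7 'd': node 1→5 (fail-walked)
i=8 'c': node 5→13  emit P3@[8:8]
i=9 'e': node 13→14
i=10 'e': node 14→15
i=11 'b': node 15→16
i=12 'd': node 16→17  emit P4@[7:12],P6@[10:12]
i=13 'e': node 17→1 (fail-walked)
i=14 'e': node 1→1 (fail-walked)
i=15 'a': node 1→0 (fail-walked)
i=16 'c': node 0→11  emit P3@[16:16]
i=17 'b': node 11→12  emit P2@[16:17]
i=18 'c': node 12→11 (fail-walked)  emit P3@[18:18]
i=19 'a': node 11→0 (fail-walked)
i=20 'd': node 0→5
i=21 'a': node 5→18  emit P5@[20:21]
i=22 'c': node 18→11 (fail-walked)  emit P3@[22:22]
i=23 'e': node 11→1 (fail-walked)
i=24 'c': node 1→2  emit P3@[24:24]
i=25 'd': node 2→3
i=26 'a': node 3→4  emit P0@[23:26],P5@[25:26]
i=27 'd': node 4→5 (fail-walked)
i=28 'a': node 5→18  emit P5@[27:28]
i=29 'a': node 18→0 (fail-walked)
i=30 'c': node 0→11  emit P3@[30:30]
i=31 'e': node 11→1 (fail-walked)
i=32 'c': node 1→2  emit P3@[32:32]
i=33 'd': node 2→3
i=34 'a': node 3→4  emit P0@[31:34],P5@[33:34]
i=35 'a': node 4→0 (fail-walked)
i=36 'c': node 0→11  emit P3@[36:36]
i=37 'd': node 11→5 (fail-walked)
i=38 'e': node 5→1 (fail-walked)
i=39 'c': node 1→2  emit P3@[39:39]
i=40 'd': node 2→3
i=41 'a': node 3→4  emit P0@[38:41],P5@[40:41]
i=42 'd': node 4→5 (fail-walked)
i=43 'a': node 5→18  emit P5@[42:43]
i=44 'a': node 18→0 (fail-walked)
i=45 'e': node 0→1

All matches (sorted): [[1,3],[2,3],[8,3],[12,4],[12,6],[16,3],[17,2],[18,3],[21,5],[22,3],[24,3],[26,0],[26,5],[28,5],[30,3],[32,3],[34,0],[34,5],[36,3],[39,3],[41,0],[41,5],[43,5]]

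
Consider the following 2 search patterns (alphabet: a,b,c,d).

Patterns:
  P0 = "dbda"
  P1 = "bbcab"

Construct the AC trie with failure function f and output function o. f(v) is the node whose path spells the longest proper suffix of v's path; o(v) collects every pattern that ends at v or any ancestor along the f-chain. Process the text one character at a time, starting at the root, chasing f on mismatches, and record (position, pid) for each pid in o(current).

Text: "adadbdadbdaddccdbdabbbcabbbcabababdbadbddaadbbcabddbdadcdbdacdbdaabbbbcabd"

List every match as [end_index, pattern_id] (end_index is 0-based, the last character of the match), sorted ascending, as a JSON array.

Build automaton:
Trie (insert patterns):
  0='ε' goto b→5 d→1
  1='d' goto b→2
  2='db' goto d→3
  3='dbd' goto a→4
  4='dbda' goto ·  ←P0
  5='b' goto b→6
  6='bb' goto c→7
  7='bbc' goto a→8
  8='bbca' goto b→9
  9='bbcab' goto ·  ←P1

BFS fail/out derivation:
  fail(1) 'd': from fail(0)=0 chase 'd': 0 ⇒ 0;  out=∅∪out(0)=∅
  fail(5) 'b': from fail(0)=0 chase 'b': 0 ⇒ 0;  out=∅∪out(0)=∅
  fail(2) 'db': from fail(1)=0 chase 'b': 0 ⇒ 5;  out=∅∪out(5)=∅
  fail(6) 'bb': from fail(5)=0 chase 'b': 0 ⇒ 5;  out=∅∪out(5)=∅
  fail(3) 'dbd': from fail(2)=5 chase 'd': 5→0 ⇒ 1;  out=∅∪out(1)=∅
  fail(7) 'bbc': from fail(6)=5 chase 'c': 5→0 ⇒ 0;  out=∅∪out(0)=∅
  fail(4) 'dbda': from fail(3)=1 chase 'a': 1→0 ⇒ 0;  out={0}∪out(0)={0}
  fail(8) 'bbca': from fail(7)=0 chase 'a': 0 ⇒ 0;  out=∅∪out(0)=∅
  fail(9) 'bbcab': from fail(8)=0 chase 'b': 0 ⇒ 5;  out={1}∪out(5)={1}

Scan:
i=0 'a': node 0→0
i=1 'd': node 0→1
i=2 'a': node 1→0 (via fail)
i=3 'd': node 0→1
i=4 'b': node 1→2
i=5 'd': node 2→3
i=6 'a': node 3→4  emit P0@[3:6]
i=7 'd': node 4→1 (via fail)
i=8 'b': node 1→2
i=9 'd': node 2→3
i=10 'a': node 3→4  emit P0@[7:10]
i=11 'd': node 4→1 (via fail)
i=12 'd': node 1→1 (via fail)
i=13 'c': node 1→0 (via fail)
i=14 'c': node 0→0
i=15 'd': node 0→1
i=16 'b': node 1→2
i=17 'd': node 2→3
i=18 'a': node 3→4  emit P0@[15:18]
i=19 'b': node 4→5 (via fail)
i=20 'b': node 5→6
i=21 'b': node 6→6 (via fail)
i=22 'c': node 6→7
i=23 'a': node 7→8
i=24 'b': node 8→9  emit P1@[20:24]
i=25 'b': node 9→6 (via fail)
i=26 'b': node 6→6 (via fail)
i=27 'c': node 6→7
i=28 'a': node 7→8
i=29 'b': node 8→9  emit P1@[25:29]
i=30 'a': node 9→0 (via fail)
i=31 'b': node 0→5
i=32 'a': node 5→0 (via fail)
i=33 'b': node 0→5
i=34 'd': node 5→1 (via fail)
i=35 'b': node 1→2
i=36 'a': node 2→0 (via fail)
i=37 'd': node 0→1
i=38 'b': node 1→2
i=39 'd': node 2→3
i=40 'd': node 3→1 (via fail)
i=41 'a': node 1→0 (via fail)
i=42 'a': node 0→0
i=43 'd': node 0→1
i=44 'b': node 1→2
i=45 'b': node 2→6 (via fail)
i=46 'c': node 6→7
i=47 'a': node 7→8
i=48 'b': node 8→9  emit P1@[44:48]
i=49 'd': node 9→1 (via fail)
i=50 'd': node 1→1 (via fail)
i=51 'b': node 1→2
i=52 'd': node 2→3
i=53 'a': node 3→4  emit P0@[50:53]
i=54 'd': node 4→1 (via fail)
i=55 'c': node 1→0 (via fail)
i=56 'd': node 0→1
i=57 'b': node 1→2
i=58 'd': node 2→3
i=59 'a': node 3→4  emit P0@[56:59]
i=60 'c': node 4→0 (via fail)
i=61 'd': node 0→1
i=62 'b': node 1→2
i=63 'd': node 2→3
i=64 'a': node 3→4  emit P0@[61:64]
i=65 'a': node 4→0 (via fail)
i=66 'b': node 0→5
i=67 'b': node 5→6
i=68 'b': node 6→6 (via fail)
i=69 'b': node 6→6 (via fail)
i=70 'c': node 6→7
i=71 'a': node 7→8
i=72 'b': node 8→9  emit P1@[68:72]
i=73 'd': node 9→1 (via fail)

Result: [[6,0],[10,0],[18,0],[24,1],[29,1],[48,1],[53,0],[59,0],[64,0],[72,1]]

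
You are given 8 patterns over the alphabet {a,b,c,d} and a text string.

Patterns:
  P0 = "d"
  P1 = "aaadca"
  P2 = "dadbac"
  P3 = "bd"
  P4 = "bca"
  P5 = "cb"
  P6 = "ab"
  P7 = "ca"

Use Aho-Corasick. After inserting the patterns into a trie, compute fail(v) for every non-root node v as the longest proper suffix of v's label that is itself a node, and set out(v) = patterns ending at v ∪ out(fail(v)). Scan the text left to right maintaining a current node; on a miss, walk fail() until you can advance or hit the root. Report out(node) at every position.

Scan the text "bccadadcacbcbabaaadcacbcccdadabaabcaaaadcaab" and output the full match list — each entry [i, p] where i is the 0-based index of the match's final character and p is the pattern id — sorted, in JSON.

Build automaton:
Trie (insert patterns):
  n0 'ε': a→2 b→13 c→17 d→1
  n1 'd': a→8  ←P0
  n2 'a': a→3 b→19
  n3 'aa': a→4
  n4 'aaa': d→5
  n5 'aaad': c→6
  n6 'aaadc': a→7
  n7 'aaadca': ·  ←P1
  n8 'da': d→9
  n9 'dad': b→10
  n10 'dadb': a→11
  n11 'dadba': c→12
  n12 'dadbac': ·  ←P2
  n13 'b': c→15 d→14
  n14 'bd': ·  ←P3
  n15 'bc': a→16
  n16 'bca': ·  ←P4
  n17 'c': a→20 b→18
  n18 'cb': ·  ←P5
  n19 'ab': ·  ←P6
  n20 'ca': ·  ←P7

BFS fail/out derivation:
  n1('d'): parent n0 fail=0; on 'd' 0 → fail=0;  out {0}∪∅={0}
  n2('a'): parent n0 fail=0; on 'a' 0 → fail=0;  out ∅∪∅=∅
  n13('b'): parent n0 fail=0; on 'b' 0 → fail=0;  out ∅∪∅=∅
  n17('c'): parent n0 fail=0; on 'c' 0 → fail=0;  out ∅∪∅=∅
  n3('aa'): parent n2 fail=0; on 'a' 0 → fail=2;  out ∅∪∅=∅
  n8('da'): parent n1 fail=0; on 'a' 0 → fail=2;  out ∅∪∅=∅
  n14('bd'): parent n13 fail=0; on 'd' 0 → fail=1;  out {3}∪{0}={0,3}
  n15('bc'): parent n13 fail=0; on 'c' 0 → fail=17;  out ∅∪∅=∅
  n18('cb'): parent n17 fail=0; on 'b' 0 → fail=13;  out {5}∪∅={5}
  n19('ab'): parent n2 fail=0; on 'b' 0 → fail=13;  out {6}∪∅={6}
  n20('ca'): parent n17 fail=0; on 'a' 0 → fail=2;  out {7}∪∅={7}
  n4('aaa'): parent n3 fail=2; on 'a' 2 → fail=3;  out ∅∪∅=∅
  n9('dad'): parent n8 fail=2; on 'd' 2→0 → fail=1;  out ∅∪{0}={0}
  n16('bca'): parent n15 fail=17; on 'a' 17 → fail=20;  out {4}∪{7}={4,7}
  n5('aaad'): parent n4 fail=3; on 'd' 3→2→0 → fail=1;  out ∅∪{0}={0}
  n10('dadb'): parent n9 fail=1; on 'b' 1→0 → fail=13;  out ∅∪∅=∅
  n6('aaadc'): parent n5 fail=1; on 'c' 1→0 → fail=17;  out ∅∪∅=∅
  n11('dadba'): parent n10 fail=13; on 'a' 13→0 → fail=2;  out ∅∪∅=∅
  n7('aaadca'): parent n6 fail=17; on 'a' 17 → fail=20;  out {1}∪{7}={1,7}
  n12('dadbac'): parent n11 fail=2; on 'c' 2→0 → fail=17;  out {2}∪∅={2}

Run:
pos 0 'b': at 13
pos 1 'c': at 15
pos 2 'c': at 17 (via fail)
pos 3 'a': at 20  emit P7@[2:3]
pos 4 'd': at 1 (via fail)  emit P0@[4:4]
pos 5 'a': at 8
pos 6 'd': at 9  emit P0@[6:6]
pos 7 'c': at 17 (via fail)
pos 8 'a': at 20  emit P7@[7:8]
pos 9 'c': at 17 (via fail)
pos 10 'b': at 18  emit P5@[9:10]
pos 11 'c': at 15 (via fail)
pos 12 'b': at 18 (via fail)  emit P5@[11:12]
pos 13 'a': at 2 (via fail)
pos 14 'b': at 19  emit P6@[13:14]
pos 15 'a': at 2 (via fail)
pos 16 'a': at 3
pos 17 'a': at 4
pos 18 'd': at 5  emit P0@[18:18]
pos 19 'c': at 6
pos 20 'a': at 7  emit P1@[15:20],P7@[19:20]
pos 21 'c': at 17 (via fail)
pos 22 'b': at 18  emit P5@[21:22]
pos 23 'c': at 15 (via fail)
pos 24 'c': at 17 (via fail)
pos 25 'c': at 17 (via fail)
pos 26 'd': at 1 (via fail)  emit P0@[26:26]
pos 27 'a': at 8
pos 28 'd': at 9  emit P0@[28:28]
pos 29 'a': at 8 (via fail)
pos 30 'b': at 19 (via fail)  emit P6@[29:30]
pos 31 'a': at 2 (via fail)
pos 32 'a': at 3
pos 33 'b': at 19 (via fail)  emit P6@[32:33]
pos 34 'c': at 15 (via fail)
pos 35 'a': at 16  emit P4@[33:35],P7@[34:35]
pos 36 'a': at 3 (via fail)
pos 37 'a': at 4
pos 38 'a': at 4 (via fail)
pos 39 'd': at 5  emit P0@[39:39]
pos 40 'c': at 6
pos 41 'a': at 7  emit P1@[36:41],P7@[40:41]
pos 42 'a': at 3 (via fail)
pos 43 'b': at 19 (via fail)  emit P6@[42:43]

Result: [[3,7],[4,0],[6,0],[8,7],[10,5],[12,5],[14,6],[18,0],[20,1],[20,7],[22,5],[26,0],[28,0],[30,6],[33,6],[35,4],[35,7],[39,0],[41,1],[41,7],[43,6]]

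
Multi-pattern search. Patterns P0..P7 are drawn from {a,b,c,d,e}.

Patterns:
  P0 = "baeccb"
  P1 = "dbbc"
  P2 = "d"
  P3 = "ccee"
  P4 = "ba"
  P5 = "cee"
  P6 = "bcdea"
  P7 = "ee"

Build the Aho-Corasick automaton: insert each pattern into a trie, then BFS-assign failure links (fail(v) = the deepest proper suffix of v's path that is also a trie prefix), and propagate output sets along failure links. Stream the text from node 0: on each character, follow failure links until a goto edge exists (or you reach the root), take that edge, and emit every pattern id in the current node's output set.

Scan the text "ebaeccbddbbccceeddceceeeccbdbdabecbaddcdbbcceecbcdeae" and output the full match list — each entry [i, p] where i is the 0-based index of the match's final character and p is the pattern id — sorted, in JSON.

Build automaton:
Trie nodes:
  0='ε' goto b→1 c→11 d→7 e→21
  1='b' goto a→2 c→17
  2='ba' goto e→3  ←P4
  3='bae' goto c→4
  4='baec' goto c→5
  5='baecc' goto b→6
  6='baeccb' goto ·  ←P0
  7='d' goto b→8  ←P2
  8='db' goto b→9
  9='dbb' goto c→10
  10='dbbc' goto ·  ←P1
  11='c' goto c→12 e→15
  12='cc' goto e→13
  13='cce' goto e→14
  14='ccee' goto ·  ←P3
  15='ce' goto e→16
  16='cee' goto ·  ←P5
  17='bc' goto d→18
  18='bcd' goto e→19
  19='bcde' goto a→20
  20='bcdea' goto ·  ←P6
  21='e' goto e→22
  22='ee' goto ·  ←P7

BFS fail/out derivation:
  fail(1) 'b': from fail(0)=0 chase 'b': 0 ⇒ 0;  out=∅∪out(0)=∅
  fail(7) 'd': from fail(0)=0 chase 'd': 0 ⇒ 0;  out={2}∪out(0)={2}
  fail(11) 'c': from fail(0)=0 chase 'c': 0 ⇒ 0;  out=∅∪out(0)=∅
  fail(21) 'e': from fail(0)=0 chase 'e': 0 ⇒ 0;  out=∅∪out(0)=∅
  fail(2) 'ba': from fail(1)=0 chase 'a': 0 ⇒ 0;  out={4}∪out(0)={4}
  fail(8) 'db': from fail(7)=0 chase 'b': 0 ⇒ 1;  out=∅∪out(1)=∅
  fail(12) 'cc': from fail(11)=0 chase 'c': 0 ⇒ 11;  out=∅∪out(11)=∅
  fail(15) 'ce': from fail(11)=0 chase 'e': 0 ⇒ 21;  out=∅∪out(21)=∅
  fail(17) 'bc': from fail(1)=0 chase 'c': 0 ⇒ 11;  out=∅∪out(11)=∅
  fail(22) 'ee': from fail(21)=0 chase 'e': 0 ⇒ 21;  out={7}∪out(21)={7}
  fail(3) 'bae': from fail(2)=0 chase 'e': 0 ⇒ 21;  out=∅∪out(21)=∅
  fail(9) 'dbb': from fail(8)=1 chase 'b': 1→0 ⇒ 1;  out=∅∪out(1)=∅
  fail(13) 'cce': from fail(12)=11 chase 'e': 11 ⇒ 15;  out=∅∪out(15)=∅
  fail(16) 'cee': from fail(15)=21 chase 'e': 21 ⇒ 22;  out={5}∪out(22)={5,7}
  fail(18) 'bcd': from fail(17)=11 chase 'd': 11→0 ⇒ 7;  out=∅∪out(7)={2}
  fail(4) 'baec': from fail(3)=21 chase 'c': 21→0 ⇒ 11;  out=∅∪out(11)=∅
  fail(10) 'dbbc': from fail(9)=1 chase 'c': 1 ⇒ 17;  out={1}∪out(17)={1}
  fail(14) 'ccee': from fail(13)=15 chase 'e': 15 ⇒ 16;  out={3}∪out(16)={3,5,7}
  fail(19) 'bcde': from fail(18)=7 chase 'e': 7→0 ⇒ 21;  out=∅∪out(21)=∅
  fail(5) 'baecc': from fail(4)=11 chase 'c': 11 ⇒ 12;  out=∅∪out(12)=∅
  fail(20) 'bcdea': from fail(19)=21 chase 'a': 21→0 ⇒ 0;  out={6}∪out(0)={6}
  fail(6) 'baeccb': from fail(5)=12 chase 'b': 12→11→0 ⇒ 1;  out={0}∪out(1)={0}

Text stream:
[0] read 'e'  n0⇒n21
[1] read 'b'  n21⇒n1 (via fail)
[2] read 'a'  n1⇒n2  → match P4@[1:2]
[3] read 'e'  n2⇒n3
[4] read 'c'  n3⇒n4
[5] read 'c'  n4⇒n5
[6] read 'b'  n5⇒n6  → match P0@[1:6]
[7] read 'd'  n6⇒n7 (via fail)  → match P2@[7:7]
[8] read 'd'  n7⇒n7 (via fail)  → match P2@[8:8]
[9] read 'b'  n7⇒n8
[10] read 'b'  n8⇒n9
[11] read 'c'  n9⇒n10  → match P1@[8:11]
[12] read 'c'  n10⇒n12 (via fail)
[13] read 'c'  n12⇒n12 (via fail)
[14] read 'e'  n12⇒n13
[15] read 'e'  n13⇒n14  → match P3@[12:15],P5@[13:15],P7@[14:15]
[16] read 'd'  n14⇒n7 (via fail)  → match P2@[16:16]
[17] read 'd'  n7⇒n7 (via fail)  → match P2@[17:17]
[18] read 'c'  n7⇒n11 (via fail)
[19] read 'e'  n11⇒n15
[20] read 'c'  n15⇒n11 (via fail)
[21] read 'e'  n11⇒n15
[22] read 'e'  n15⇒n16  → match P5@[20:22],P7@[21:22]
[23] read 'e'  n16⇒n22 (via fail)  → match P7@[22:23]
[24] read 'c'  n22⇒n11 (via fail)
[25] read 'c'  n11⇒n12
[26] read 'b'  n12⇒n1 (via fail)
[27] read 'd'  n1⇒n7 (via fail)  → match P2@[27:27]
[28] read 'b'  n7⇒n8
[29] read 'd'  n8⇒n7 (via fail)  → match P2@[29:29]
[30] read 'a'  n7⇒n0 (via fail)
[31] read 'b'  n0⇒n1
[32] read 'e'  n1⇒n21 (via fail)
[33] read 'c'  n21⇒n11 (via fail)
[34] read 'b'  n11⇒n1 (via fail)
[35] read 'a'  n1⇒n2  → match P4@[34:35]
[36] read 'd'  n2⇒n7 (via fail)  → match P2@[36:36]
[37] read 'd'  n7⇒n7 (via fail)  → match P2@[37:37]
[38] read 'c'  n7⇒n11 (via fail)
[39] read 'd'  n11⇒n7 (via fail)  → match P2@[39:39]
[40] read 'b'  n7⇒n8
[41] read 'b'  n8⇒n9
[42] read 'c'  n9⇒n10  → match P1@[39:42]
[43] read 'c'  n10⇒n12 (via fail)
[44] read 'e'  n12⇒n13
[45] read 'e'  n13⇒n14  → match P3@[42:45],P5@[43:45],P7@[44:45]
[46] read 'c'  n14⇒n11 (via fail)
[47] read 'b'  n11⇒n1 (via fail)
[48] read 'c'  n1⇒n17
[49] read 'd'  n17⇒n18  → match P2@[49:49]
[50] read 'e'  n18⇒n19
[51] read 'a'  n19⇒n20  → match P6@[47:51]
[52] read 'e'  n20⇒n21 (via fail)

Result: [[2,4],[6,0],[7,2],[8,2],[11,1],[15,3],[15,5],[15,7],[16,2],[17,2],[22,5],[22,7],[23,7],[27,2],[29,2],[35,4],[36,2],[37,2],[39,2],[42,1],[45,3],[45,5],[45,7],[49,2],[51,6]]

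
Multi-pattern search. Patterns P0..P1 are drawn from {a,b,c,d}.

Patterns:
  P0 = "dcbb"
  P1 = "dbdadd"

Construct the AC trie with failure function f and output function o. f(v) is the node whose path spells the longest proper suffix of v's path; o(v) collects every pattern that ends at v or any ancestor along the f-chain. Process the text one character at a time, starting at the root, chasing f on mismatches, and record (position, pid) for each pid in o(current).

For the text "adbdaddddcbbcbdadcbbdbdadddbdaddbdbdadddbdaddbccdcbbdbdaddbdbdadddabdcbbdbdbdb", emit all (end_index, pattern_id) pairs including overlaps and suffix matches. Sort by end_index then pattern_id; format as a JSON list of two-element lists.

Build automaton:
Trie nodes:
  n0 'ε': d→1
  n1 'd': b→5 c→2
  n2 'dc': b→3
  n3 'dcb': b→4
  n4 'dcbb': ·  ←P0
  n5 'db': d→6
  n6 'dbd': a→7
  n7 'dbda': d→8
  n8 'dbdad': d→9
  n9 'dbdadd': ·  ←P1

Failure links (BFS by depth):
  n1('d'): parent n0 fail=0; on 'd' 0 → fail=0;  out ∅∪∅=∅
  n2('dc'): parent n1 fail=0; on 'c' 0 → fail=0;  out ∅∪∅=∅
  n5('db'): parent n1 fail=0; on 'b' 0 → fail=0;  out ∅∪∅=∅
  n3('dcb'): parent n2 fail=0; on 'b' 0 → fail=0;  out ∅∪∅=∅
  n6('dbd'): parent n5 fail=0; on 'd' 0 → fail=1;  out ∅∪∅=∅
  n4('dcbb'): parent n3 fail=0; on 'b' 0 → fail=0;  out {0}∪∅={0}
  n7('dbda'): parent n6 fail=1; on 'a' 1→0 → fail=0;  out ∅∪∅=∅
  n8('dbdad'): parent n7 fail=0; on 'd' 0 → fail=1;  out ∅∪∅=∅
  n9('dbdadd'): parent n8 fail=1; on 'd' 1→0 → fail=1;  out {1}∪∅={1}

Scan:
[0] read 'a'  n0⇒n0
[1] read 'd'  n0⇒n1
[2] read 'b'  n1⇒n5
[3] read 'd'  n5⇒n6
[4] read 'a'  n6⇒n7
[5] read 'd'  n7⇒n8
[6] read 'd'  n8⇒n9  emit P1@[1:6]
[7] read 'd'  n9⇒n1 (via fail)
[8] read 'd'  n1⇒n1 (via fail)
[9] read 'c'  n1⇒n2
[10] read 'b'  n2⇒n3
[11] read 'b'  n3⇒n4  emit P0@[8:11]
[12] read 'c'  n4⇒n0 (via fail)
[13] read 'b'  n0⇒n0
[14] read 'd'  n0⇒n1
[15] read 'a'  n1⇒n0 (via fail)
[16] read 'd'  n0⇒n1
[17] read 'c'  n1⇒n2
[18] read 'b'  n2⇒n3
[19] read 'b'  n3⇒n4  emit P0@[16:19]
[20] read 'd'  n4⇒n1 (via fail)
[21] read 'b'  n1⇒n5
[22] read 'd'  n5⇒n6
[23] read 'a'  n6⇒n7
[24] read 'd'  n7⇒n8
[25] read 'd'  n8⇒n9  emit P1@[20:25]
[26] read 'd'  n9⇒n1 (via fail)
[27] read 'b'  n1⇒n5
[28] read 'd'  n5⇒n6
[29] read 'a'  n6⇒n7
[30] read 'd'  n7⇒n8
[31] read 'd'  n8⇒n9  emit P1@[26:31]
[32] read 'b'  n9⇒n5 (via fail)
[33] read 'd'  n5⇒n6
[34] read 'b'  n6⇒n5 (via fail)
[35] read 'd'  n5⇒n6
[36] read 'a'  n6⇒n7
[37] read 'd'  n7⇒n8
[38] read 'd'  n8⇒n9  emit P1@[33:38]
[39] read 'd'  n9⇒n1 (via fail)
[40] read 'b'  n1⇒n5
[41] read 'd'  n5⇒n6
[42] read 'a'  n6⇒n7
[43] read 'd'  n7⇒n8
[44] read 'd'  n8⇒n9  emit P1@[39:44]
[45] read 'b'  n9⇒n5 (via fail)
[46] read 'c'  n5⇒n0 (via fail)
[47] read 'c'  n0⇒n0
[48] read 'd'  n0⇒n1
[49] read 'c'  n1⇒n2
[50] read 'b'  n2⇒n3
[51] read 'b'  n3⇒n4  emit P0@[48:51]
[52] read 'd'  n4⇒n1 (via fail)
[53] read 'b'  n1⇒n5
[54] read 'd'  n5⇒n6
[55] read 'a'  n6⇒n7
[56] read 'd'  n7⇒n8
[57] read 'd'  n8⇒n9  emit P1@[52:57]
[58] read 'b'  n9⇒n5 (via fail)
[59] read 'd'  n5⇒n6
[60] read 'b'  n6⇒n5 (via fail)
[61] read 'd'  n5⇒n6
[62] read 'a'  n6⇒n7
[63] read 'd'  n7⇒n8
[64] read 'd'  n8⇒n9  emit P1@[59:64]
[65] read 'd'  n9⇒n1 (via fail)
[66] read 'a'  n1⇒n0 (via fail)
[67] read 'b'  n0⇒n0
[68] read 'd'  n0⇒n1
[69] read 'c'  n1⇒n2
[70] read 'b'  n2⇒n3
[71] read 'b'  n3⇒n4  emit P0@[68:71]
[72] read 'd'  n4⇒n1 (via fail)
[73] read 'b'  n1⇒n5
[74] read 'd'  n5⇒n6
[75] read 'b'  n6⇒n5 (via fail)
[76] read 'd'  n5⇒n6
[77] read 'b'  n6⇒n5 (via fail)

Result: [[6,1],[11,0],[19,0],[25,1],[31,1],[38,1],[44,1],[51,0],[57,1],[64,1],[71,0]]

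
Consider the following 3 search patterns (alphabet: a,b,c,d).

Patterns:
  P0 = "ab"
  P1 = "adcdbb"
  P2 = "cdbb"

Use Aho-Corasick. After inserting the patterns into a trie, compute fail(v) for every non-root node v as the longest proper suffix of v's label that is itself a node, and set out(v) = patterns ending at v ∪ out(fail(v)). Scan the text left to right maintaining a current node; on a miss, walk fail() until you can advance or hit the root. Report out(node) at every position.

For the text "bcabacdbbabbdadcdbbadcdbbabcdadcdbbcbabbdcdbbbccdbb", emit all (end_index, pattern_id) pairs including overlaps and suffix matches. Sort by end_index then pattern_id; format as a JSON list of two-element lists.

Build:
Trie (insert patterns):
  n0 'ε': a→1 c→8
  n1 'a': b→2 d→3
  n2 'ab': ·  [P0 ends]
  n3 'ad': c→4
  n4 'adc': d→5
  n5 'adcd': b→6
  n6 'adcdb': b→7
  n7 'adcdbb': ·  [P1 ends]
  n8 'c': d→9
  n9 'cd': b→10
  n10 'cdb': b→11
  n11 'cdbb': ·  [P2 ends]

Failure links (BFS by depth):
  fail(1) 'a': from fail(0)=0 chase 'a': 0 ⇒ 0;  out=∅∪out(0)=∅
  fail(8) 'c': from fail(0)=0 chase 'c': 0 ⇒ 0;  out=∅∪out(0)=∅
  fail(2) 'ab': from fail(1)=0 chase 'b': 0 ⇒ 0;  out={0}∪out(0)={0}
  fail(3) 'ad': from fail(1)=0 chase 'd': 0 ⇒ 0;  out=∅∪out(0)=∅
  fail(9) 'cd': from fail(8)=0 chase 'd': 0 ⇒ 0;  out=∅∪out(0)=∅
  fail(4) 'adc': from fail(3)=0 chase 'c': 0 ⇒ 8;  out=∅∪out(8)=∅
  fail(10) 'cdb': from fail(9)=0 chase 'b': 0 ⇒ 0;  out=∅∪out(0)=∅
  fail(5) 'adcd': from fail(4)=8 chase 'd': 8 ⇒ 9;  out=∅∪out(9)=∅
  fail(11) 'cdbb': from fail(10)=0 chase 'b': 0 ⇒ 0;  out={2}∪out(0)={2}
  fail(6) 'adcdb': from fail(5)=9 chase 'b': 9 ⇒ 10;  out=∅∪out(10)=∅
  fail(7) 'adcdbb': from fail(6)=10 chase 'b': 10 ⇒ 11;  out={1}∪out(11)={1,2}

Scan:
[0] read 'b'  n0⇒n0
[1] read 'c'  n0⇒n8
[2] read 'a'  n8⇒n1 (fail-walked)
[3] read 'b'  n1⇒n2  ** P0@[2:3]
[4] read 'a'  n2⇒n1 (fail-walked)
[5] read 'c'  n1⇒n8 (fail-walked)
[6] read 'd'  n8⇒n9
[7] read 'b'  n9⇒n10
[8] read 'b'  n10⇒n11  ** P2@[5:8]
[9] read 'a'  n11⇒n1 (fail-walked)
[10] read 'b'  n1⇒n2  ** P0@[9:10]
[11] read 'b'  n2⇒n0 (fail-walked)
[12] read 'd'  n0⇒n0
[13] read 'a'  n0⇒n1
[14] read 'd'  n1⇒n3
[15] read 'c'  n3⇒n4
[16] read 'd'  n4⇒n5
[17] read 'b'  n5⇒n6
[18] read 'b'  n6⇒n7  ** P1@[13:18],P2@[15:18]
[19] read 'a'  n7⇒n1 (fail-walked)
[20] read 'd'  n1⇒n3
[21] read 'c'  n3⇒n4
[22] read 'd'  n4⇒n5
[23] read 'b'  n5⇒n6
[24] read 'b'  n6⇒n7  ** P1@[19:24],P2@[21:24]
[25] read 'a'  n7⇒n1 (fail-walked)
[26] read 'b'  n1⇒n2  ** P0@[25:26]
[27] read 'c'  n2⇒n8 (fail-walked)
[28] read 'd'  n8⇒n9
[29] read 'a'  n9⇒n1 (fail-walked)
[30] read 'd'  n1⇒n3
[31] read 'c'  n3⇒n4
[32] read 'd'  n4⇒n5
[33] read 'b'  n5⇒n6
[34] read 'b'  n6⇒n7  ** P1@[29:34],P2@[31:34]
[35] read 'c'  n7⇒n8 (fail-walked)
[36] read 'b'  n8⇒n0 (fail-walked)
[37] read 'a'  n0⇒n1
[38] read 'b'  n1⇒n2  ** P0@[37:38]
[39] read 'b'  n2⇒n0 (fail-walked)
[40] read 'd'  n0⇒n0
[41] read 'c'  n0⇒n8
[42] read 'd'  n8⇒n9
[43] read 'b'  n9⇒n10
[44] read 'b'  n10⇒n11  ** P2@[41:44]
[45] read 'b'  n11⇒n0 (fail-walked)
[46] read 'c'  n0⇒n8
[47] read 'c'  n8⇒n8 (fail-walked)
[48] read 'd'  n8⇒n9
[49] read 'b'  n9⇒n10
[50] read 'b'  n10⇒n11  ** P2@[47:50]

Result: [[3,0],[8,2],[10,0],[18,1],[18,2],[24,1],[24,2],[26,0],[34,1],[34,2],[38,0],[44,2],[50,2]]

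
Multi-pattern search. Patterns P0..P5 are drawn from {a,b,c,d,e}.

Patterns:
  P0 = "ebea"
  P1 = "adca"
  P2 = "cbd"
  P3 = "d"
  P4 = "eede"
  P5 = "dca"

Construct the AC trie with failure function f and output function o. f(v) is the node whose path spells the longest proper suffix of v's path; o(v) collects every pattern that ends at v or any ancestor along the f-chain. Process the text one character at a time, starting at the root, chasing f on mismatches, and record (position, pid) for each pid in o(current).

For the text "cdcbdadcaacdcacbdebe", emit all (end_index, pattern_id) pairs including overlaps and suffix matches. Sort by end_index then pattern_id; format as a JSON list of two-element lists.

Construct AC machine:
Trie nodes:
  n0 'ε': a→5 c→9 d→12 e→1
  n1 'e': b→2 e→13
  n2 'eb': e→3
  n3 'ebe': a→4
  n4 'ebea': ·  ←P0
  n5 'a': d→6
  n6 'ad': c→7
  n7 'adc': a→8
  n8 'adca': ·  ←P1
  n9 'c': b→10
  n10 'cb': d→11
  n11 'cbd': ·  ←P2
  n12 'd': c→16  ←P3
  n13 'ee': d→14
  n14 'eed': e→15
  n15 'eede': ·  ←P4
  n16 'dc': a→17
  n17 'dca': ·  ←P5

Failure links (BFS by depth):
  n1('e'): parent n0 fail=0; on 'e' 0 → fail=0;  out ∅∪∅=∅
  n5('a'): parent n0 fail=0; on 'a' 0 → fail=0;  out ∅∪∅=∅
  n9('c'): parent n0 fail=0; on 'c' 0 → fail=0;  out ∅∪∅=∅
  n12('d'): parent n0 fail=0; on 'd' 0 → fail=0;  out {3}∪∅={3}
  n2('eb'): parent n1 fail=0; on 'b' 0 → fail=0;  out ∅∪∅=∅
  n6('ad'): parent n5 fail=0; on 'd' 0 → fail=12;  out ∅∪{3}={3}
  n10('cb'): parent n9 fail=0; on 'b' 0 → fail=0;  out ∅∪∅=∅
  n13('ee'): parent n1 fail=0; on 'e' 0 → fail=1;  out ∅∪∅=∅
  n16('dc'): parent n12 fail=0; on 'c' 0 → fail=9;  out ∅∪∅=∅
  n3('ebe'): parent n2 fail=0; on 'e' 0 → fail=1;  out ∅∪∅=∅
  n7('adc'): parent n6 fail=12; on 'c' 12 → fail=16;  out ∅∪∅=∅
  n11('cbd'): parent n10 fail=0; on 'd' 0 → fail=12;  out {2}∪{3}={2,3}
  n14('eed'): parent n13 fail=1; on 'd' 1→0 → fail=12;  out ∅∪{3}={3}
  n17('dca'): parent n16 fail=9; on 'a' 9→0 → fail=5;  out {5}∪∅={5}
  n4('ebea'): parent n3 fail=1; on 'a' 1→0 → fail=5;  out {0}∪∅={0}
  n8('adca'): parent n7 fail=16; on 'a' 16 → fail=17;  out {1}∪{5}={1,5}
  n15('eede'): parent n14 fail=12; on 'e' 12→0 → fail=1;  out {4}∪∅={4}

Text stream:
[0] read 'c'  n0⇒n9
[1] read 'd'  n9⇒n12 (fail-walked)  → match P3@[1:1]
[2] read 'c'  n12⇒n16
[3] read 'b'  n16⇒n10 (fail-walked)
[4] read 'd'  n10⇒n11  → match P2@[2:4],P3@[4:4]
[5] read 'a'  n11⇒n5 (fail-walked)
[6] read 'd'  n5⇒n6  → match P3@[6:6]
[7] read 'c'  n6⇒n7
[8] read 'a'  n7⇒n8  → match P1@[5:8],P5@[6:8]
[9] read 'a'  n8⇒n5 (fail-walked)
[10] read 'c'  n5⇒n9 (fail-walked)
[11] read 'd'  n9⇒n12 (fail-walked)  → match P3@[11:11]
[12] read 'c'  n12⇒n16
[13] read 'a'  n16⇒n17  → match P5@[11:13]
[14] read 'c'  n17⇒n9 (fail-walked)
[15] read 'b'  n9⇒n10
[16] read 'd'  n10⇒n11  → match P2@[14:16],P3@[16:16]
[17] read 'e'  n11⇒n1 (fail-walked)
[18] read 'b'  n1⇒n2
[19] read 'e'  n2⇒n3

Result: [[1,3],[4,2],[4,3],[6,3],[8,1],[8,5],[11,3],[13,5],[16,2],[16,3]]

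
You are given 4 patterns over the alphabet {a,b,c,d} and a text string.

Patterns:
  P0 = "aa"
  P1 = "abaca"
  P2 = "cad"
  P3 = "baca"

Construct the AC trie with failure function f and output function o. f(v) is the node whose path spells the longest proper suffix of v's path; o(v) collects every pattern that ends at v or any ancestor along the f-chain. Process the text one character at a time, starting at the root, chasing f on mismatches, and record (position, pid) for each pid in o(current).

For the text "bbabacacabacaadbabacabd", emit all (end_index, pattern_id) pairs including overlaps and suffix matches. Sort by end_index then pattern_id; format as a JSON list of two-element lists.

Build:
Trie (insert patterns):
  0='ε' goto a→1 b→10 c→7
  1='a' goto a→2 b→3
  2='aa' goto ·  ←P0
  3='ab' goto a→4
  4='aba' goto c→5
  5='abac' goto a→6
  6='abaca' goto ·  ←P1
  7='c' goto a→8
  8='ca' goto d→9
  9='cad' goto ·  ←P2
  10='b' goto a→11
  11='ba' goto c→12
  12='bac' goto a→13
  13='baca' goto ·  ←P3

Failure links (BFS by depth):
  fail(1) 'a': from fail(0)=0 chase 'a': 0 ⇒ 0;  out=∅∪out(0)=∅
  fail(7) 'c': from fail(0)=0 chase 'c': 0 ⇒ 0;  out=∅∪out(0)=∅
  fail(10) 'b': from fail(0)=0 chase 'b': 0 ⇒ 0;  out=∅∪out(0)=∅
  fail(2) 'aa': from fail(1)=0 chase 'a': 0 ⇒ 1;  out={0}∪out(1)={0}
  fail(3) 'ab': from fail(1)=0 chase 'b': 0 ⇒ 10;  out=∅∪out(10)=∅
  fail(8) 'ca': from fail(7)=0 chase 'a': 0 ⇒ 1;  out=∅∪out(1)=∅
  fail(11) 'ba': from fail(10)=0 chase 'a': 0 ⇒ 1;  out=∅∪out(1)=∅
  fail(4) 'aba': from fail(3)=10 chase 'a': 10 ⇒ 11;  out=∅∪out(11)=∅
  fail(9) 'cad': from fail(8)=1 chase 'd': 1→0 ⇒ 0;  out={2}∪out(0)={2}
  fail(12) 'bac': from fail(11)=1 chase 'c': 1→0 ⇒ 7;  out=∅∪out(7)=∅
  fail(5) 'abac': from fail(4)=11 chase 'c': 11 ⇒ 12;  out=∅∪out(12)=∅
  fail(13) 'baca': from fail(12)=7 chase 'a': 7 ⇒ 8;  out={3}∪out(8)={3}
  fail(6) 'abaca': from fail(5)=12 chase 'a': 12 ⇒ 13;  out={1}∪out(13)={1,3}

Scan:
i=0 'b': node 0→10
i=1 'b': node 10→10 (via fail)
i=2 'a': node 10→11
i=3 'b': node 11→3 (via fail)
i=4 'a': node 3→4
i=5 'c': node 4→5
i=6 'a': node 5→6  emit P1@[2:6],P3@[3:6]
i=7 'c': node 6→7 (via fail)
i=8 'a': node 7→8
i=9 'b': node 8→3 (via fail)
i=10 'a': node 3→4
i=11 'c': node 4→5
i=12 'a': node 5→6  emit P1@[8:12],P3@[9:12]
i=13 'a': node 6→2 (via fail)  emit P0@[12:13]
i=14 'd': node 2→0 (via fail)
i=15 'b': node 0→10
i=16 'a': node 10→11
i=17 'b': node 11→3 (via fail)
i=18 'a': node 3→4
i=19 'c': node 4→5
i=20 'a': node 5→6  emit P1@[16:20],P3@[17:20]
i=21 'b': node 6→3 (via fail)
i=22 'd': node 3→0 (via fail)

Result: [[6,1],[6,3],[12,1],[12,3],[13,0],[20,1],[20,3]]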